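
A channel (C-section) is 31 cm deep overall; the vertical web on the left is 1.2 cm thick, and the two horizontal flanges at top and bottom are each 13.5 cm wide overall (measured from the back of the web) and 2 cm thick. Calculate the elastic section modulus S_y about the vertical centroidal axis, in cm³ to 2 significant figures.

S_y ≈ 180 cm³

Break the section into simple shapes (no overlaps), measuring from the bottom-left corner of the bounding box.
Web: 1.2 × 31, A = 37.2 cm², x = 0.6 cm, Ī = 4.464 cm⁴.
Top flange (beyond web): 12.3 × 2, A = 24.6 cm², x = 7.35 cm, Ī = 310.1 cm⁴.
Bottom flange (beyond web): 12.3 × 2, A = 24.6 cm², x = 7.35 cm, Ī = 310.1 cm⁴.
Centroid: x̄ = ΣA·x / ΣA = 4.444 cm.
Transfer each piece to the vertical centroidal axis using Ī + A·d² with d = x − 4.444:
  web: d = -3.844 cm → contributes +554.1 cm⁴
  top flange (beyond web): d = 2.906 cm → contributes +517.9 cm⁴
  bottom flange (beyond web): d = 2.906 cm → contributes +517.9 cm⁴
Total I = 1 590 cm⁴.
Extreme fibre distance c = 9.056 cm; S = I/c = 175.6 cm³.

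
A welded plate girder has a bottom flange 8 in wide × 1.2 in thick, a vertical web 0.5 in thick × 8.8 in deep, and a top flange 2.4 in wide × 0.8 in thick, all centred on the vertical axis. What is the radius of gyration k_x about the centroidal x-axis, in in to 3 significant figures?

Decompose the section into non-overlapping parts with the origin at the bottom-left of its bounding rectangle.
Bottom plate: 8 × 1.2, A = 9.6 in², y = 0.6 in, Ī = 1.152 in⁴.
Web plate: 0.5 × 8.8, A = 4.4 in², y = 5.6 in, Ī = 28.395 in⁴.
Top plate: 2.4 × 0.8, A = 1.92 in², y = 10.4 in, Ī = 0.1024 in⁴.
Centroid: ȳ = ΣA·y / ΣA = 3.1638 in.
Transfer each piece to the centroidal x-axis using Ī + A·d² with d = y − 3.1638:
  bottom plate: d = -2.5638 in → contributes +64.254 in⁴
  web plate: d = 2.4362 in → contributes +54.509 in⁴
  top plate: d = 7.2362 in → contributes +100.64 in⁴
Total I = 219.4 in⁴.
Radius of gyration: k = √(I/A) = √(219.4 / 15.92) = 3.7123 in.

k_x ≈ 3.71 in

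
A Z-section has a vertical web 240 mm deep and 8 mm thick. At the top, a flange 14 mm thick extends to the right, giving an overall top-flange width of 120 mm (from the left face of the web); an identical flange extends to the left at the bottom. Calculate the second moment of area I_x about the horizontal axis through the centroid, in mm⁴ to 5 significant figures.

I_x ≈ 4.9311 × 10⁷ mm⁴

Break the section into simple shapes (no overlaps), measuring from the bottom-left corner of the bounding box.
Web: 8 × 240, A = 1 920 mm², y = 120 mm, Ī = 9 216 000 mm⁴.
Top flange (beyond web): 112 × 14, A = 1 568 mm², y = 233 mm, Ī = 25610.67 mm⁴.
Bottom flange (beyond web): 112 × 14, A = 1 568 mm², y = 7 mm, Ī = 25610.67 mm⁴.
Centroid: ȳ = ΣA·y / ΣA = 120 mm.
Transfer each piece to the horizontal axis through the centroid using Ī + A·d² with d = y − 120:
  web: d = 0 mm → contributes +9 216 000 mm⁴
  top flange (beyond web): d = 113 mm → contributes +20 047 403 mm⁴
  bottom flange (beyond web): d = -113 mm → contributes +20 047 403 mm⁴
Total I = 49 310 805 mm⁴.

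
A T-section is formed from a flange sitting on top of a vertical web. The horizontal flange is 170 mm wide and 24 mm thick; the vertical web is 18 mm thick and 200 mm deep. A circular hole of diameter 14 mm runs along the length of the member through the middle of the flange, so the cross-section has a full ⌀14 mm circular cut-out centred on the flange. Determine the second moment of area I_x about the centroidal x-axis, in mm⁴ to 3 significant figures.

Break the section into simple shapes (no overlaps), measuring from the bottom-left corner of the bounding box.
Flange: 170 × 24, A = 4 080 mm², y = 212 mm, Ī = 195 840 mm⁴.
Web: 18 × 200, A = 3 600 mm², y = 100 mm, Ī = 12 000 000 mm⁴.
Hole (subtracted): ⌀14, A = 153.94 mm², y = 212 mm, Ī = 1885.7 mm⁴.
Centroid: ȳ = ΣA·y / ΣA = 158.43 mm.
Transfer each piece to the centroidal x-axis using Ī + A·d² with d = y − 158.43:
  flange: d = 53.574 mm → contributes +11 906 076 mm⁴
  web: d = -58.426 mm → contributes +24 289 020 mm⁴
  hole: d = 53.574 mm → contributes −443 712 mm⁴
Total I = 35 751 384 mm⁴.

I_x ≈ 3.58 × 10⁷ mm⁴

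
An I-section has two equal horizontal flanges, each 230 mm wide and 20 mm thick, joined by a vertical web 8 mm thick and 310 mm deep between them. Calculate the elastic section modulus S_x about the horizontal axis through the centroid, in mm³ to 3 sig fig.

S_x ≈ 1.55 × 10⁶ mm³

Break the section into simple shapes (no overlaps), measuring from the bottom-left corner of the bounding box.
Bottom flange: 230 × 20, A = 4 600 mm², y = 10 mm, Ī = 153 333 mm⁴.
Web: 8 × 310, A = 2 480 mm², y = 175 mm, Ī = 19 860 667 mm⁴.
Top flange: 230 × 20, A = 4 600 mm², y = 340 mm, Ī = 153 333 mm⁴.
By symmetry the centroid is at mid-height, ȳ = 175 mm.
Transfer each piece to the horizontal axis through the centroid using Ī + A·d² with d = y − 175:
  bottom flange: d = -165 mm → contributes +125 388 333 mm⁴
  web: d = 0 mm → contributes +19 860 667 mm⁴
  top flange: d = 165 mm → contributes +125 388 333 mm⁴
Total I = 270 637 333 mm⁴.
Extreme fibre distance c = 175 mm; S = I/c = 1 546 499 mm³.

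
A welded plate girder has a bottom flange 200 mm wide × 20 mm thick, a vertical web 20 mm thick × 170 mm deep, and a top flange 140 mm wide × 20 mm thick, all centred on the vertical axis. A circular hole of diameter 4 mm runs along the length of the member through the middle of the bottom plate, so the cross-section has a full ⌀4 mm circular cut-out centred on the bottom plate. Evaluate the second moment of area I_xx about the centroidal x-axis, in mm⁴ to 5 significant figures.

I_xx ≈ 6.8422 × 10⁷ mm⁴

Treat the section as a set of non-overlapping primitives; coordinates are from the bounding-box lower-left.
Bottom plate: 200 × 20, A = 4 000 mm², y = 10 mm, Ī = 133333.3 mm⁴.
Web plate: 20 × 170, A = 3 400 mm², y = 105 mm, Ī = 8 188 333 mm⁴.
Top plate: 140 × 20, A = 2 800 mm², y = 200 mm, Ī = 93333.33 mm⁴.
Hole (subtracted): ⌀4, A = 12.56637 mm², y = 10 mm, Ī = 12.56637 mm⁴.
Centroid: ȳ = ΣA·y / ΣA = 93.92693 mm.
Transfer each piece to the centroidal x-axis using Ī + A·d² with d = y − 93.92693:
  bottom plate: d = -83.92693 mm → contributes +28 308 250 mm⁴
  web plate: d = 11.07307 mm → contributes +8 605 217 mm⁴
  top plate: d = 106.0731 mm → contributes +31 597 524 mm⁴
  hole: d = -83.92693 mm → contributes −88526.68 mm⁴
Total I = 68 422 465 mm⁴.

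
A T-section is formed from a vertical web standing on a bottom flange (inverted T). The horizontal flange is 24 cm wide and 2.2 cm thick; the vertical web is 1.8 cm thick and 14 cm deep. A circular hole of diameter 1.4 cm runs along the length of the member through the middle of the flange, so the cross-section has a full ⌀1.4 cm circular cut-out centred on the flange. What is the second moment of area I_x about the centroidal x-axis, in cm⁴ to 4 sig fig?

Split into non-overlapping primitives; take the origin at the lower-left of the bounding box.
Flange: 24 × 2.2, A = 52.8 cm², y = 1.1 cm, Ī = 21.296 cm⁴.
Web: 1.8 × 14, A = 25.2 cm², y = 9.2 cm, Ī = 411.6 cm⁴.
Hole (subtracted): ⌀1.4, A = 1.53938 cm², y = 1.1 cm, Ī = 0.188574 cm⁴.
Centroid: ȳ = ΣA·y / ΣA = 3.76961 cm.
Transfer each piece to the centroidal x-axis using Ī + A·d² with d = y − 3.76961:
  flange: d = -2.66961 cm → contributes +397.592 cm⁴
  web: d = 5.43039 cm → contributes +1154.73 cm⁴
  hole: d = -2.66961 cm → contributes −11.1595 cm⁴
Total I = 1541.16 cm⁴.

I_x ≈ 1541 cm⁴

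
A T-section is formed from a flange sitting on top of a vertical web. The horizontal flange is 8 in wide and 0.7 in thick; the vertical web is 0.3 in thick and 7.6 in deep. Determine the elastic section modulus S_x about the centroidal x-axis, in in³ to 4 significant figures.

Split into non-overlapping primitives; take the origin at the lower-left of the bounding box.
Flange: 8 × 0.7, A = 5.6 in², y = 7.95 in, Ī = 0.228667 in⁴.
Web: 0.3 × 7.6, A = 2.28 in², y = 3.8 in, Ī = 10.9744 in⁴.
Centroid: ȳ = ΣA·y / ΣA = 6.74924 in.
Transfer each piece to the centroidal x-axis using Ī + A·d² with d = y − 6.74924:
  flange: d = 1.20076 in → contributes +8.3029 in⁴
  web: d = -2.94924 in → contributes +30.8059 in⁴
Total I = 39.1088 in⁴.
Extreme fibre distance c = 6.74924 in; S = I/c = 5.79454 in³.

S_x ≈ 5.795 in³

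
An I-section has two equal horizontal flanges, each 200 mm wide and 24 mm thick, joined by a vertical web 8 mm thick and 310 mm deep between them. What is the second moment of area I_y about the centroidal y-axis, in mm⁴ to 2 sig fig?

Break the section into simple shapes (no overlaps), measuring from the bottom-left corner of the bounding box.
Bottom flange: 200 × 24, A = 4 800 mm², x = 100 mm, Ī = 16 000 000 mm⁴.
Web: 8 × 310, A = 2 480 mm², x = 100 mm, Ī = 13 227 mm⁴.
Top flange: 200 × 24, A = 4 800 mm², x = 100 mm, Ī = 16 000 000 mm⁴.
By symmetry the centroid is at mid-width, x̄ = 100 mm.
All pieces are centred on the centroidal y-axis, so I = ΣĪ = 32 013 227 mm⁴.

I_y ≈ 3.2 × 10⁷ mm⁴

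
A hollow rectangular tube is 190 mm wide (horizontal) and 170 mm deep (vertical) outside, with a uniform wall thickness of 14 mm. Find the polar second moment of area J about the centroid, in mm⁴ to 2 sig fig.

J ≈ 8.6 × 10⁷ mm⁴

Treat the section as a set of non-overlapping primitives; coordinates are from the bounding-box lower-left.
Outer rectangle: 190 × 170, A = 32 300 mm², y = 85 mm, Ī = 77 789 167 mm⁴.
Inner void (subtracted): 162 × 142, A = 23 004 mm², y = 85 mm, Ī = 38 654 388 mm⁴.
By symmetry the centroid is at mid-height, ȳ = 85 mm.
All pieces are centred on the centroidal x-axis, so I = ΣĪ (holes subtracted) = 39 134 779 mm⁴.
Repeating about the centroidal y-axis gives I_y = 46 859 419 mm⁴.
Polar second moment: J = I_x + I_y = 85 994 197 mm⁴.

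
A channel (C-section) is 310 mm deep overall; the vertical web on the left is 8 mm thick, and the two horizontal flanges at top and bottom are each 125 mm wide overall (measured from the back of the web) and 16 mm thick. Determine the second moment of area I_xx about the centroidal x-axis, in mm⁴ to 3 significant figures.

I_xx ≈ 1.01 × 10⁸ mm⁴

Decompose the section into non-overlapping parts with the origin at the bottom-left of its bounding rectangle.
Web: 8 × 310, A = 2 480 mm², y = 155 mm, Ī = 19 860 667 mm⁴.
Top flange (beyond web): 117 × 16, A = 1 872 mm², y = 302 mm, Ī = 39 936 mm⁴.
Bottom flange (beyond web): 117 × 16, A = 1 872 mm², y = 8 mm, Ī = 39 936 mm⁴.
By symmetry the centroid is at mid-height, ȳ = 155 mm.
Transfer each piece to the centroidal x-axis using Ī + A·d² with d = y − 155:
  web: d = 0 mm → contributes +19 860 667 mm⁴
  top flange (beyond web): d = 147 mm → contributes +40 491 984 mm⁴
  bottom flange (beyond web): d = -147 mm → contributes +40 491 984 mm⁴
Total I = 100 844 635 mm⁴.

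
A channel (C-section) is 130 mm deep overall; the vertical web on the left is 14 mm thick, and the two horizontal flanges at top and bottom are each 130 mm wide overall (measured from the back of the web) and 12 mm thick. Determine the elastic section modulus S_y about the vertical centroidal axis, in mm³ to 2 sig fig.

S_y ≈ 9.3 × 10⁴ mm³

Treat the section as a set of non-overlapping primitives; coordinates are from the bounding-box lower-left.
Web: 14 × 130, A = 1 820 mm², x = 7 mm, Ī = 29 727 mm⁴.
Top flange (beyond web): 116 × 12, A = 1 392 mm², x = 72 mm, Ī = 1 560 896 mm⁴.
Bottom flange (beyond web): 116 × 12, A = 1 392 mm², x = 72 mm, Ī = 1 560 896 mm⁴.
Centroid: x̄ = ΣA·x / ΣA = 46.3 mm.
Transfer each piece to the vertical centroidal axis using Ī + A·d² with d = x − 46.3:
  web: d = -39.3 mm → contributes +2 841 407 mm⁴
  top flange (beyond web): d = 25.7 mm → contributes +2 479 944 mm⁴
  bottom flange (beyond web): d = 25.7 mm → contributes +2 479 944 mm⁴
Total I = 7 801 295 mm⁴.
Extreme fibre distance c = 83.7 mm; S = I/c = 93 211 mm³.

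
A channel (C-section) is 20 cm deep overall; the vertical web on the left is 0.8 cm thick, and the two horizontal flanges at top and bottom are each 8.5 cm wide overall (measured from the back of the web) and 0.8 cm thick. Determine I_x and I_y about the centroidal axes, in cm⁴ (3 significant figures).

Split into non-overlapping primitives; take the origin at the lower-left of the bounding box.
Web: 0.8 × 20, A = 16 cm², y = 10 cm, Ī = 533.33 cm⁴.
Top flange (beyond web): 7.7 × 0.8, A = 6.16 cm², y = 19.6 cm, Ī = 0.32853 cm⁴.
Bottom flange (beyond web): 7.7 × 0.8, A = 6.16 cm², y = 0.4 cm, Ī = 0.32853 cm⁴.
By symmetry the centroid is at mid-height, ȳ = 10 cm.
Transfer each piece to the centroidal x-axis using Ī + A·d² with d = y − 10:
  web: d = 0 cm → contributes +533.33 cm⁴
  top flange (beyond web): d = 9.6 cm → contributes +568.03 cm⁴
  bottom flange (beyond web): d = -9.6 cm → contributes +568.03 cm⁴
Total I = 1669.4 cm⁴.
For the y-axis: x̄ = 2.2489 cm.
Repeating about the centroidal y-axis gives I_y = 187.45 cm⁴.

I_x ≈ 1670 cm⁴, I_y ≈ 187 cm⁴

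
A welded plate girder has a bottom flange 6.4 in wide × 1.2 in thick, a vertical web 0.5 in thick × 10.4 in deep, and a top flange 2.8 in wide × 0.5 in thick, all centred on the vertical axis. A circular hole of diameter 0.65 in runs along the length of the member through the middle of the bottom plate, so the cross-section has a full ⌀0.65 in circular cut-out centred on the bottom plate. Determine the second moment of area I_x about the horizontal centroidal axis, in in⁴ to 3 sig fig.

Break the section into simple shapes (no overlaps), measuring from the bottom-left corner of the bounding box.
Bottom plate: 6.4 × 1.2, A = 7.68 in², y = 0.6 in, Ī = 0.9216 in⁴.
Web plate: 0.5 × 10.4, A = 5.2 in², y = 6.4 in, Ī = 46.869 in⁴.
Top plate: 2.8 × 0.5, A = 1.4 in², y = 11.85 in, Ī = 0.029167 in⁴.
Hole (subtracted): ⌀0.65, A = 0.33183 in², y = 0.6 in, Ī = 0.0087624 in⁴.
Centroid: ȳ = ΣA·y / ΣA = 3.8915 in.
Transfer each piece to the horizontal centroidal axis using Ī + A·d² with d = y − 3.8915:
  bottom plate: d = -3.2915 in → contributes +84.125 in⁴
  web plate: d = 2.5085 in → contributes +79.591 in⁴
  top plate: d = 7.9585 in → contributes +88.703 in⁴
  hole: d = -3.2915 in → contributes −3.6037 in⁴
Total I = 248.82 in⁴.

I_x ≈ 249 in⁴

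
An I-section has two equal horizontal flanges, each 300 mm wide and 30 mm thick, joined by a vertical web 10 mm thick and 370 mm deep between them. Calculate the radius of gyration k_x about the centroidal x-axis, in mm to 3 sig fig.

k_x ≈ 188 mm

Decompose the section into non-overlapping parts with the origin at the bottom-left of its bounding rectangle.
Bottom flange: 300 × 30, A = 9 000 mm², y = 15 mm, Ī = 675 000 mm⁴.
Web: 10 × 370, A = 3 700 mm², y = 215 mm, Ī = 42 210 833 mm⁴.
Top flange: 300 × 30, A = 9 000 mm², y = 415 mm, Ī = 675 000 mm⁴.
By symmetry the centroid is at mid-height, ȳ = 215 mm.
Transfer each piece to the centroidal x-axis using Ī + A·d² with d = y − 215:
  bottom flange: d = -200 mm → contributes +360 675 000 mm⁴
  web: d = 0 mm → contributes +42 210 833 mm⁴
  top flange: d = 200 mm → contributes +360 675 000 mm⁴
Total I = 763 560 833 mm⁴.
Radius of gyration: k = √(I/A) = √(763 560 833 / 21 700) = 187.58 mm.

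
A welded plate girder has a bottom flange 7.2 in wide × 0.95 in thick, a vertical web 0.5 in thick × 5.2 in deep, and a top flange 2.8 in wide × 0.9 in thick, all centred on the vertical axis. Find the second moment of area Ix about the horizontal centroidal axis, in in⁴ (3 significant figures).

Decompose the section into non-overlapping parts with the origin at the bottom-left of its bounding rectangle.
Bottom plate: 7.2 × 0.95, A = 6.84 in², y = 0.475 in, Ī = 0.51443 in⁴.
Web plate: 0.5 × 5.2, A = 2.6 in², y = 3.55 in, Ī = 5.8587 in⁴.
Top plate: 2.8 × 0.9, A = 2.52 in², y = 6.6 in, Ī = 0.1701 in⁴.
Centroid: ȳ = ΣA·y / ΣA = 2.434 in.
Transfer each piece to the horizontal centroidal axis using Ī + A·d² with d = y − 2.434:
  bottom plate: d = -1.959 in → contributes +26.765 in⁴
  web plate: d = 1.116 in → contributes +9.0967 in⁴
  top plate: d = 4.166 in → contributes +43.905 in⁴
Total I = 79.767 in⁴.

Ix ≈ 79.8 in⁴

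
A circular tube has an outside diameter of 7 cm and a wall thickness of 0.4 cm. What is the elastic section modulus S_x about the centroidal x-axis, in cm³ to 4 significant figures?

Decompose the section into non-overlapping parts with the origin at the bottom-left of its bounding rectangle.
Outer circle: ⌀7, A = 38.4845 cm², y = 3.5 cm, Ī = 117.859 cm⁴.
Bore (subtracted): ⌀6.2, A = 30.1907 cm², y = 3.5 cm, Ī = 72.5332 cm⁴.
By symmetry the centroid is at mid-height, ȳ = 3.5 cm.
All pieces are centred on the centroidal x-axis, so I = ΣĪ (holes subtracted) = 45.3256 cm⁴.
Extreme fibre distance c = 3.5 cm; S = I/c = 12.9502 cm³.

S_x ≈ 12.95 cm³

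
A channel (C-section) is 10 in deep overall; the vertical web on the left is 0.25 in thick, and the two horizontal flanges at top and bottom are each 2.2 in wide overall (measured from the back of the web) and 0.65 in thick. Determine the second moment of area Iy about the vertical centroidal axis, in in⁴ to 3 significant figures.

Split into non-overlapping primitives; take the origin at the lower-left of the bounding box.
Web: 0.25 × 10, A = 2.5 in², x = 0.125 in, Ī = 0.013021 in⁴.
Top flange (beyond web): 1.95 × 0.65, A = 1.2675 in², x = 1.225 in, Ī = 0.40164 in⁴.
Bottom flange (beyond web): 1.95 × 0.65, A = 1.2675 in², x = 1.225 in, Ī = 0.40164 in⁴.
Centroid: x̄ = ΣA·x / ΣA = 0.67882 in.
Transfer each piece to the vertical centroidal axis using Ī + A·d² with d = x − 0.67882:
  web: d = -0.55382 in → contributes +0.77982 in⁴
  top flange (beyond web): d = 0.54618 in → contributes +0.77975 in⁴
  bottom flange (beyond web): d = 0.54618 in → contributes +0.77975 in⁴
Total I = 2.3393 in⁴.

Iy ≈ 2.34 in⁴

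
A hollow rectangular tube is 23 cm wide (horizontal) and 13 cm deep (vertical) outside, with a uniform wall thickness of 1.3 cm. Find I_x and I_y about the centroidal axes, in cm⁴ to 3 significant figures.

I_x ≈ 2300 cm⁴, I_y ≈ 5820 cm⁴

Split into non-overlapping primitives; take the origin at the lower-left of the bounding box.
Outer rectangle: 23 × 13, A = 299 cm², y = 6.5 cm, Ī = 4210.9 cm⁴.
Inner void (subtracted): 20.4 × 10.4, A = 212.16 cm², y = 6.5 cm, Ī = 1912.3 cm⁴.
By symmetry the centroid is at mid-height, ȳ = 6.5 cm.
All pieces are centred on the centroidal x-axis, so I = ΣĪ (holes subtracted) = 2298.6 cm⁴.
Repeating about the centroidal y-axis gives I_y = 5823.2 cm⁴.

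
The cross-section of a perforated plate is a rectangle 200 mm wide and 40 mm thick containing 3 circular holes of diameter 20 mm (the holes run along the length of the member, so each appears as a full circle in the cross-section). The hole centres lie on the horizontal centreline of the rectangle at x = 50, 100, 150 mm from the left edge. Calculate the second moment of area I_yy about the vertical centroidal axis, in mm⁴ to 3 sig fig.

I_yy ≈ 2.51 × 10⁷ mm⁴

Decompose the section into non-overlapping parts with the origin at the bottom-left of its bounding rectangle.
Plate: 200 × 40, A = 8 000 mm², x = 100 mm, Ī = 26 666 667 mm⁴.
Hole 1 (subtracted): ⌀20, A = 314.16 mm², x = 50 mm, Ī = 7 854 mm⁴.
Hole 2 (subtracted): ⌀20, A = 314.16 mm², x = 100 mm, Ī = 7 854 mm⁴.
Hole 3 (subtracted): ⌀20, A = 314.16 mm², x = 150 mm, Ī = 7 854 mm⁴.
By symmetry the centroid is at mid-width, x̄ = 100 mm.
Transfer each piece to the vertical centroidal axis using Ī + A·d² with d = x − 100:
  plate: d = 0 mm → contributes +26 666 667 mm⁴
  hole 1: d = -50 mm → contributes −793 252 mm⁴
  hole 2: d = 0 mm → contributes −7 854 mm⁴
  hole 3: d = 50 mm → contributes −793 252 mm⁴
Total I = 25 072 308 mm⁴.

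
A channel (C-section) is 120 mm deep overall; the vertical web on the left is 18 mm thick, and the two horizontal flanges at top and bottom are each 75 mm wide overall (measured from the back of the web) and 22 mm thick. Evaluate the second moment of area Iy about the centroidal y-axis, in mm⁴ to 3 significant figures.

Treat the section as a set of non-overlapping primitives; coordinates are from the bounding-box lower-left.
Web: 18 × 120, A = 2 160 mm², x = 9 mm, Ī = 58 320 mm⁴.
Top flange (beyond web): 57 × 22, A = 1 254 mm², x = 46.5 mm, Ī = 339 521 mm⁴.
Bottom flange (beyond web): 57 × 22, A = 1 254 mm², x = 46.5 mm, Ī = 339 521 mm⁴.
Centroid: x̄ = ΣA·x / ΣA = 29.148 mm.
Transfer each piece to the centroidal y-axis using Ī + A·d² with d = x − 29.148:
  web: d = -20.148 mm → contributes +935 138 mm⁴
  top flange (beyond web): d = 17.352 mm → contributes +717 098 mm⁴
  bottom flange (beyond web): d = 17.352 mm → contributes +717 098 mm⁴
Total I = 2 369 334 mm⁴.

Iy ≈ 2.37 × 10⁶ mm⁴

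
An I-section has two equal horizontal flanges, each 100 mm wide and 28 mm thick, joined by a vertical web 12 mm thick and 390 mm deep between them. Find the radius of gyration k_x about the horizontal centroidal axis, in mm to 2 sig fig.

k_x ≈ 170 mm

Treat the section as a set of non-overlapping primitives; coordinates are from the bounding-box lower-left.
Bottom flange: 100 × 28, A = 2 800 mm², y = 14 mm, Ī = 182 933 mm⁴.
Web: 12 × 390, A = 4 680 mm², y = 223 mm, Ī = 59 319 000 mm⁴.
Top flange: 100 × 28, A = 2 800 mm², y = 432 mm, Ī = 182 933 mm⁴.
By symmetry the centroid is at mid-height, ȳ = 223 mm.
Transfer each piece to the horizontal centroidal axis using Ī + A·d² with d = y − 223:
  bottom flange: d = -209 mm → contributes +122 489 733 mm⁴
  web: d = 0 mm → contributes +59 319 000 mm⁴
  top flange: d = 209 mm → contributes +122 489 733 mm⁴
Total I = 304 298 467 mm⁴.
Radius of gyration: k = √(I/A) = √(304 298 467 / 10 280) = 172 mm.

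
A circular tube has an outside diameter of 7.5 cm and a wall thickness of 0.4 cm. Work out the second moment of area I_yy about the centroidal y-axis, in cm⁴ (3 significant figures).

Break the section into simple shapes (no overlaps), measuring from the bottom-left corner of the bounding box.
Outer circle: ⌀7.5, A = 44.179 cm², x = 3.75 cm, Ī = 155.32 cm⁴.
Bore (subtracted): ⌀6.7, A = 35.257 cm², x = 3.75 cm, Ī = 98.917 cm⁴.
By symmetry the centroid is at mid-width, x̄ = 3.75 cm.
All pieces are centred on the centroidal y-axis, so I = ΣĪ (holes subtracted) = 56.399 cm⁴.

I_yy ≈ 56.4 cm⁴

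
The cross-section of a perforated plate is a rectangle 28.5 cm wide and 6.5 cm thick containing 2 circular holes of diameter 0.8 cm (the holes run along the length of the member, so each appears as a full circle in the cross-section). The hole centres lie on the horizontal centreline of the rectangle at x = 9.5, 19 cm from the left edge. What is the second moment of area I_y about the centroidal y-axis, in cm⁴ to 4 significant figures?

I_y ≈ 1.252 × 10⁴ cm⁴

Split into non-overlapping primitives; take the origin at the lower-left of the bounding box.
Plate: 28.5 × 6.5, A = 185.25 cm², x = 14.25 cm, Ī = 12539.1 cm⁴.
Hole 1 (subtracted): ⌀0.8, A = 0.502655 cm², x = 9.5 cm, Ī = 0.0201062 cm⁴.
Hole 2 (subtracted): ⌀0.8, A = 0.502655 cm², x = 19 cm, Ī = 0.0201062 cm⁴.
By symmetry the centroid is at mid-width, x̄ = 14.25 cm.
Transfer each piece to the centroidal y-axis using Ī + A·d² with d = x − 14.25:
  plate: d = 0 cm → contributes +12539.1 cm⁴
  hole 1: d = -4.75 cm → contributes −11.3613 cm⁴
  hole 2: d = 4.75 cm → contributes −11.3613 cm⁴
Total I = 12516.4 cm⁴.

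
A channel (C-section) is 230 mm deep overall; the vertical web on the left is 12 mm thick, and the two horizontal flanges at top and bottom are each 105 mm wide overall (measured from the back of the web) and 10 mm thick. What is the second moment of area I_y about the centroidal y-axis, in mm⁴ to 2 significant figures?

I_y ≈ 4.4 × 10⁶ mm⁴

Break the section into simple shapes (no overlaps), measuring from the bottom-left corner of the bounding box.
Web: 12 × 230, A = 2 760 mm², x = 6 mm, Ī = 33 120 mm⁴.
Top flange (beyond web): 93 × 10, A = 930 mm², x = 58.5 mm, Ī = 670 298 mm⁴.
Bottom flange (beyond web): 93 × 10, A = 930 mm², x = 58.5 mm, Ī = 670 298 mm⁴.
Centroid: x̄ = ΣA·x / ΣA = 27.14 mm.
Transfer each piece to the centroidal y-axis using Ī + A·d² with d = x − 27.14:
  web: d = -21.14 mm → contributes +1 266 139 mm⁴
  top flange (beyond web): d = 31.36 mm → contributes +1 585 118 mm⁴
  bottom flange (beyond web): d = 31.36 mm → contributes +1 585 118 mm⁴
Total I = 4 436 374 mm⁴.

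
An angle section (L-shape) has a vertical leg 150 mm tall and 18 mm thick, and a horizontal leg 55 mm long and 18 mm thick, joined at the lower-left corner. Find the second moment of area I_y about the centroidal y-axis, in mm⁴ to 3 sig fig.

Treat the section as a set of non-overlapping primitives; coordinates are from the bounding-box lower-left.
Vertical leg: 18 × 150, A = 2 700 mm², x = 9 mm, Ī = 72 900 mm⁴.
Horizontal leg (remainder): 37 × 18, A = 666 mm², x = 36.5 mm, Ī = 75 980 mm⁴.
Centroid: x̄ = ΣA·x / ΣA = 14.441 mm.
Transfer each piece to the centroidal y-axis using Ī + A·d² with d = x − 14.441:
  vertical leg: d = -5.4412 mm → contributes +152 837 mm⁴
  horizontal leg (remainder): d = 22.059 mm → contributes +400 050 mm⁴
Total I = 552 887 mm⁴.

I_y ≈ 5.53 × 10⁵ mm⁴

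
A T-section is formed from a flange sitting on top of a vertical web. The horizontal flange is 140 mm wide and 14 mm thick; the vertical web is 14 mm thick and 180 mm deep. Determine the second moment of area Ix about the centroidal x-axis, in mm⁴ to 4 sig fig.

Ix ≈ 1.721 × 10⁷ mm⁴

Treat the section as a set of non-overlapping primitives; coordinates are from the bounding-box lower-left.
Flange: 140 × 14, A = 1 960 mm², y = 187 mm, Ī = 32013.3 mm⁴.
Web: 14 × 180, A = 2 520 mm², y = 90 mm, Ī = 6 804 000 mm⁴.
Centroid: ȳ = ΣA·y / ΣA = 132.438 mm.
Transfer each piece to the centroidal x-axis using Ī + A·d² with d = y − 132.438:
  flange: d = 54.5625 mm → contributes +5 867 063 mm⁴
  web: d = -42.4375 mm → contributes +11 342 372 mm⁴
Total I = 17 209 436 mm⁴.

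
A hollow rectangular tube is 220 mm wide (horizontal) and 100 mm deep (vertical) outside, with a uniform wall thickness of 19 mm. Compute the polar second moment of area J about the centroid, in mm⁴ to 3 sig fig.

Decompose the section into non-overlapping parts with the origin at the bottom-left of its bounding rectangle.
Outer rectangle: 220 × 100, A = 22 000 mm², y = 50 mm, Ī = 18 333 333 mm⁴.
Inner void (subtracted): 182 × 62, A = 11 284 mm², y = 50 mm, Ī = 3 614 641 mm⁴.
By symmetry the centroid is at mid-height, ȳ = 50 mm.
All pieces are centred on the centroidal x-axis, so I = ΣĪ (holes subtracted) = 14 718 692 mm⁴.
Repeating about the centroidal y-axis gives I_y = 57 585 732 mm⁴.
Polar second moment: J = I_x + I_y = 72 304 424 mm⁴.

J ≈ 7.23 × 10⁷ mm⁴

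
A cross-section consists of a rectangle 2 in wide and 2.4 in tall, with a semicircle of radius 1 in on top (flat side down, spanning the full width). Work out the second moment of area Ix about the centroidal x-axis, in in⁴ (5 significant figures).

Ix ≈ 5.5367 in⁴

Treat the section as a set of non-overlapping primitives; coordinates are from the bounding-box lower-left.
Rectangular body: 2 × 2.4, A = 4.8 in², y = 1.2 in, Ī = 2.304 in⁴.
Semicircular cap: semicircle r = 1, A = 1.570796 in², y = 2.824413 in, Ī = 0.109757 in⁴.
Centroid: ȳ = ΣA·y / ΣA = 1.600519 in.
Transfer each piece to the centroidal x-axis using Ī + A·d² with d = y − 1.600519:
  rectangular body: d = -0.4005186 in → contributes +3.073993 in⁴
  semicircular cap: d = 1.223895 in → contributes +2.462681 in⁴
Total I = 5.536674 in⁴.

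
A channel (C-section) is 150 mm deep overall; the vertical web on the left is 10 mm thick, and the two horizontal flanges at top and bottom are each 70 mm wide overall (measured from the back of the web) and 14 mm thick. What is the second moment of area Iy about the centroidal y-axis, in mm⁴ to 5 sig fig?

Split into non-overlapping primitives; take the origin at the lower-left of the bounding box.
Web: 10 × 150, A = 1 500 mm², x = 5 mm, Ī = 12 500 mm⁴.
Top flange (beyond web): 60 × 14, A = 840 mm², x = 40 mm, Ī = 252 000 mm⁴.
Bottom flange (beyond web): 60 × 14, A = 840 mm², x = 40 mm, Ī = 252 000 mm⁴.
Centroid: x̄ = ΣA·x / ΣA = 23.49057 mm.
Transfer each piece to the centroidal y-axis using Ī + A·d² with d = x − 23.49057:
  web: d = -18.49057 mm → contributes +525351.5 mm⁴
  top flange (beyond web): d = 16.50943 mm → contributes +480951.6 mm⁴
  bottom flange (beyond web): d = 16.50943 mm → contributes +480951.6 mm⁴
Total I = 1 487 255 mm⁴.

Iy ≈ 1.4873 × 10⁶ mm⁴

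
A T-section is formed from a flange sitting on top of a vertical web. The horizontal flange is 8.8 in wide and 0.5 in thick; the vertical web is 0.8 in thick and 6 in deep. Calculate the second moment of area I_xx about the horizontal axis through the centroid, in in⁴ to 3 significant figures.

Split into non-overlapping primitives; take the origin at the lower-left of the bounding box.
Flange: 8.8 × 0.5, A = 4.4 in², y = 6.25 in, Ī = 0.091667 in⁴.
Web: 0.8 × 6, A = 4.8 in², y = 3 in, Ī = 14.4 in⁴.
Centroid: ȳ = ΣA·y / ΣA = 4.5543 in.
Transfer each piece to the horizontal axis through the centroid using Ī + A·d² with d = y − 4.5543:
  flange: d = 1.6957 in → contributes +12.743 in⁴
  web: d = -1.5543 in → contributes +25.997 in⁴
Total I = 38.739 in⁴.

I_xx ≈ 38.7 in⁴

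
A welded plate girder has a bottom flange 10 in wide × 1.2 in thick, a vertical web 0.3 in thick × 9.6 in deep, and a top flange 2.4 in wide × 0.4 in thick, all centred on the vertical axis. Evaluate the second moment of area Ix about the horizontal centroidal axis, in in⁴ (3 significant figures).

Ix ≈ 170 in⁴

Break the section into simple shapes (no overlaps), measuring from the bottom-left corner of the bounding box.
Bottom plate: 10 × 1.2, A = 12 in², y = 0.6 in, Ī = 1.44 in⁴.
Web plate: 0.3 × 9.6, A = 2.88 in², y = 6 in, Ī = 22.118 in⁴.
Top plate: 2.4 × 0.4, A = 0.96 in², y = 11 in, Ī = 0.0128 in⁴.
Centroid: ȳ = ΣA·y / ΣA = 2.2121 in.
Transfer each piece to the horizontal centroidal axis using Ī + A·d² with d = y − 2.2121:
  bottom plate: d = -1.6121 in → contributes +32.627 in⁴
  web plate: d = 3.7879 in → contributes +63.441 in⁴
  top plate: d = 8.7879 in → contributes +74.151 in⁴
Total I = 170.22 in⁴.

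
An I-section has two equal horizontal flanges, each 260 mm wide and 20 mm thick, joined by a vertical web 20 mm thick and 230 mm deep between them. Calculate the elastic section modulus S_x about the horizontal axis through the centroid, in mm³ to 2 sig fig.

Split into non-overlapping primitives; take the origin at the lower-left of the bounding box.
Bottom flange: 260 × 20, A = 5 200 mm², y = 10 mm, Ī = 173 333 mm⁴.
Web: 20 × 230, A = 4 600 mm², y = 135 mm, Ī = 20 278 333 mm⁴.
Top flange: 260 × 20, A = 5 200 mm², y = 260 mm, Ī = 173 333 mm⁴.
By symmetry the centroid is at mid-height, ȳ = 135 mm.
Transfer each piece to the horizontal axis through the centroid using Ī + A·d² with d = y − 135:
  bottom flange: d = -125 mm → contributes +81 423 333 mm⁴
  web: d = 0 mm → contributes +20 278 333 mm⁴
  top flange: d = 125 mm → contributes +81 423 333 mm⁴
Total I = 183 125 000 mm⁴.
Extreme fibre distance c = 135 mm; S = I/c = 1 356 481 mm³.

S_x ≈ 1.4 × 10⁶ mm³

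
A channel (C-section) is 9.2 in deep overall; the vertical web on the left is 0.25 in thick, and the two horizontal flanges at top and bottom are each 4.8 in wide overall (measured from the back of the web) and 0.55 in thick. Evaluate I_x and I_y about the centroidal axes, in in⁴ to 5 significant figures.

Treat the section as a set of non-overlapping primitives; coordinates are from the bounding-box lower-left.
Web: 0.25 × 9.2, A = 2.3 in², y = 4.6 in, Ī = 16.22267 in⁴.
Top flange (beyond web): 4.55 × 0.55, A = 2.5025 in², y = 8.925 in, Ī = 0.06308385 in⁴.
Bottom flange (beyond web): 4.55 × 0.55, A = 2.5025 in², y = 0.275 in, Ī = 0.06308385 in⁴.
By symmetry the centroid is at mid-height, ȳ = 4.6 in.
Transfer each piece to the centroidal x-axis using Ī + A·d² with d = y − 4.6:
  web: d = 0 in → contributes +16.22267 in⁴
  top flange (beyond web): d = 4.325 in → contributes +46.87391 in⁴
  bottom flange (beyond web): d = -4.325 in → contributes +46.87391 in⁴
Total I = 109.9705 in⁴.
For the y-axis: x̄ = 1.769353 in.
Repeating about the centroidal y-axis gives I_y = 17.72348 in⁴.

I_x ≈ 109.97 in⁴, I_y ≈ 17.723 in⁴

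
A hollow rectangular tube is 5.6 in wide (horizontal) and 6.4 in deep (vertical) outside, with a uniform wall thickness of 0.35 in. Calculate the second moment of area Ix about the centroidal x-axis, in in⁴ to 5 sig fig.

Break the section into simple shapes (no overlaps), measuring from the bottom-left corner of the bounding box.
Outer rectangle: 5.6 × 6.4, A = 35.84 in², y = 3.2 in, Ī = 122.3339 in⁴.
Inner void (subtracted): 4.9 × 5.7, A = 27.93 in², y = 3.2 in, Ī = 75.62048 in⁴.
By symmetry the centroid is at mid-height, ȳ = 3.2 in.
All pieces are centred on the centroidal x-axis, so I = ΣĪ (holes subtracted) = 46.71339 in⁴.

Ix ≈ 46.713 in⁴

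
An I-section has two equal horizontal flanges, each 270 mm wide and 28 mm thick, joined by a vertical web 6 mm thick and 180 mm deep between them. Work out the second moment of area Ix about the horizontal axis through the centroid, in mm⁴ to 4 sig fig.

Break the section into simple shapes (no overlaps), measuring from the bottom-left corner of the bounding box.
Bottom flange: 270 × 28, A = 7 560 mm², y = 14 mm, Ī = 493 920 mm⁴.
Web: 6 × 180, A = 1 080 mm², y = 118 mm, Ī = 2 916 000 mm⁴.
Top flange: 270 × 28, A = 7 560 mm², y = 222 mm, Ī = 493 920 mm⁴.
By symmetry the centroid is at mid-height, ȳ = 118 mm.
Transfer each piece to the horizontal axis through the centroid using Ī + A·d² with d = y − 118:
  bottom flange: d = -104 mm → contributes +82 262 880 mm⁴
  web: d = 0 mm → contributes +2 916 000 mm⁴
  top flange: d = 104 mm → contributes +82 262 880 mm⁴
Total I = 167 441 760 mm⁴.

Ix ≈ 1.674 × 10⁸ mm⁴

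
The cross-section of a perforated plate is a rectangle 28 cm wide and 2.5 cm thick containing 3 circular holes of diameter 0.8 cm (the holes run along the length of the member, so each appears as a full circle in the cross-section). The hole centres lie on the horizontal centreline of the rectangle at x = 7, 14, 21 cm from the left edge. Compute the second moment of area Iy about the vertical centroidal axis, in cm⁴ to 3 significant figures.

Break the section into simple shapes (no overlaps), measuring from the bottom-left corner of the bounding box.
Plate: 28 × 2.5, A = 70 cm², x = 14 cm, Ī = 4573.3 cm⁴.
Hole 1 (subtracted): ⌀0.8, A = 0.50265 cm², x = 7 cm, Ī = 0.020106 cm⁴.
Hole 2 (subtracted): ⌀0.8, A = 0.50265 cm², x = 14 cm, Ī = 0.020106 cm⁴.
Hole 3 (subtracted): ⌀0.8, A = 0.50265 cm², x = 21 cm, Ī = 0.020106 cm⁴.
By symmetry the centroid is at mid-width, x̄ = 14 cm.
Transfer each piece to the vertical centroidal axis using Ī + A·d² with d = x − 14:
  plate: d = 0 cm → contributes +4573.3 cm⁴
  hole 1: d = -7 cm → contributes −24.65 cm⁴
  hole 2: d = 0 cm → contributes −0.020106 cm⁴
  hole 3: d = 7 cm → contributes −24.65 cm⁴
Total I = 4 524 cm⁴.

Iy ≈ 4520 cm⁴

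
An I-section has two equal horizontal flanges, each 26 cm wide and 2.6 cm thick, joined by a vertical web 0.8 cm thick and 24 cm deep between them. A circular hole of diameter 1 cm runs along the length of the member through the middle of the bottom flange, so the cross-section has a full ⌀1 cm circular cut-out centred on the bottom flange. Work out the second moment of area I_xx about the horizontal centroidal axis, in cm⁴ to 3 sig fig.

I_xx ≈ 2.48 × 10⁴ cm⁴

Split into non-overlapping primitives; take the origin at the lower-left of the bounding box.
Bottom flange: 26 × 2.6, A = 67.6 cm², y = 1.3 cm, Ī = 38.081 cm⁴.
Web: 0.8 × 24, A = 19.2 cm², y = 14.6 cm, Ī = 921.6 cm⁴.
Top flange: 26 × 2.6, A = 67.6 cm², y = 27.9 cm, Ī = 38.081 cm⁴.
Hole (subtracted): ⌀1, A = 0.7854 cm², y = 1.3 cm, Ī = 0.049087 cm⁴.
Centroid: ȳ = ΣA·y / ΣA = 14.668 cm.
Transfer each piece to the horizontal centroidal axis using Ī + A·d² with d = y − 14.668:
  bottom flange: d = -13.368 cm → contributes +12 118 cm⁴
  web: d = -0.068 cm → contributes +921.69 cm⁴
  top flange: d = 13.232 cm → contributes +11 874 cm⁴
  hole: d = -13.368 cm → contributes −140.4 cm⁴
Total I = 24 774 cm⁴.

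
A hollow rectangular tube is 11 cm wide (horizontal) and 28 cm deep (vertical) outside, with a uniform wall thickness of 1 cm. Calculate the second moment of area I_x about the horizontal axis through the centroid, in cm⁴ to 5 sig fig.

I_x ≈ 6940.7 cm⁴

Break the section into simple shapes (no overlaps), measuring from the bottom-left corner of the bounding box.
Outer rectangle: 11 × 28, A = 308 cm², y = 14 cm, Ī = 20122.67 cm⁴.
Inner void (subtracted): 9 × 26, A = 234 cm², y = 14 cm, Ī = 13 182 cm⁴.
By symmetry the centroid is at mid-height, ȳ = 14 cm.
All pieces are centred on the horizontal axis through the centroid, so I = ΣĪ (holes subtracted) = 6940.667 cm⁴.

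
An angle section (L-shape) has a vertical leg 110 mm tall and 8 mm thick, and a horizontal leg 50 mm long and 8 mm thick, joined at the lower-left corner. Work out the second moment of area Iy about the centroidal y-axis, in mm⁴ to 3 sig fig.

Iy ≈ 2.06 × 10⁵ mm⁴

Treat the section as a set of non-overlapping primitives; coordinates are from the bounding-box lower-left.
Vertical leg: 8 × 110, A = 880 mm², x = 4 mm, Ī = 4693.3 mm⁴.
Horizontal leg (remainder): 42 × 8, A = 336 mm², x = 29 mm, Ī = 49 392 mm⁴.
Centroid: x̄ = ΣA·x / ΣA = 10.908 mm.
Transfer each piece to the centroidal y-axis using Ī + A·d² with d = x − 10.908:
  vertical leg: d = -6.9079 mm → contributes +46 686 mm⁴
  horizontal leg (remainder): d = 18.092 mm → contributes +159 373 mm⁴
Total I = 206 059 mm⁴.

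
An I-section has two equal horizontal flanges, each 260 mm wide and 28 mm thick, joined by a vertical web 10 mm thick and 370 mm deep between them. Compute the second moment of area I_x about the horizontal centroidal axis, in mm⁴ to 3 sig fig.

I_x ≈ 6.20 × 10⁸ mm⁴

Treat the section as a set of non-overlapping primitives; coordinates are from the bounding-box lower-left.
Bottom flange: 260 × 28, A = 7 280 mm², y = 14 mm, Ī = 475 627 mm⁴.
Web: 10 × 370, A = 3 700 mm², y = 213 mm, Ī = 42 210 833 mm⁴.
Top flange: 260 × 28, A = 7 280 mm², y = 412 mm, Ī = 475 627 mm⁴.
By symmetry the centroid is at mid-height, ȳ = 213 mm.
Transfer each piece to the horizontal centroidal axis using Ī + A·d² with d = y − 213:
  bottom flange: d = -199 mm → contributes +288 770 907 mm⁴
  web: d = 0 mm → contributes +42 210 833 mm⁴
  top flange: d = 199 mm → contributes +288 770 907 mm⁴
Total I = 619 752 647 mm⁴.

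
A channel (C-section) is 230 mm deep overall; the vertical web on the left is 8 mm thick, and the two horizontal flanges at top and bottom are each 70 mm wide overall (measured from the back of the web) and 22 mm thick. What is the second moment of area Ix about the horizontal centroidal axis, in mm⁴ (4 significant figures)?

Ix ≈ 3.773 × 10⁷ mm⁴

Treat the section as a set of non-overlapping primitives; coordinates are from the bounding-box lower-left.
Web: 8 × 230, A = 1 840 mm², y = 115 mm, Ī = 8 111 333 mm⁴.
Top flange (beyond web): 62 × 22, A = 1 364 mm², y = 219 mm, Ī = 55014.7 mm⁴.
Bottom flange (beyond web): 62 × 22, A = 1 364 mm², y = 11 mm, Ī = 55014.7 mm⁴.
By symmetry the centroid is at mid-height, ȳ = 115 mm.
Transfer each piece to the horizontal centroidal axis using Ī + A·d² with d = y − 115:
  web: d = 0 mm → contributes +8 111 333 mm⁴
  top flange (beyond web): d = 104 mm → contributes +14 808 039 mm⁴
  bottom flange (beyond web): d = -104 mm → contributes +14 808 039 mm⁴
Total I = 37 727 411 mm⁴.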